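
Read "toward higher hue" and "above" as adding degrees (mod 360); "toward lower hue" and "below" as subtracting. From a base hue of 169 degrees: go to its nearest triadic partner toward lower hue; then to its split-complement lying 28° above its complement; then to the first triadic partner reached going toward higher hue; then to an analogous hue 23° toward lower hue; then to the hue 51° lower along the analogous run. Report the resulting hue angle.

169 − 120 = 49°   (triadic ↓)
49 + 208 = 257°   (split-comp 28° ↑)
257 + 120 = 377 → 377 − 360 = 17°   (triadic ↑)
17 − 23 = -6 → -6 + 360 = 354°   (analog 23° ↓)
354 − 51 = 303°   (analog 51° ↓)

303°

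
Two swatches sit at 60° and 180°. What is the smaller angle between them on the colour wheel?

120°

|60 − 180| = 120.
120 ≤ 180, so the shorter arc is 120°.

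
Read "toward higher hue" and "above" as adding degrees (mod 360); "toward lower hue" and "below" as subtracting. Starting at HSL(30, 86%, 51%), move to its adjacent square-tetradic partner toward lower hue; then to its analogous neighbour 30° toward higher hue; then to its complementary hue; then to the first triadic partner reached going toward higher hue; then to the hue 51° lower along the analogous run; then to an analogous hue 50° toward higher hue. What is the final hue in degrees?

269°

−90° (square ↓): 30 − 90 = -60 → -60 + 360 = 300°
+30° (analog 30° ↑): 300 + 30 = 330°
+180° (complement): 330 + 180 = 510 → 510 − 360 = 150°
+120° (triadic ↑): 150 + 120 = 270°
−51° (analog 51° ↓): 270 − 51 = 219°
+50° (analog 50° ↑): 219 + 50 = 269°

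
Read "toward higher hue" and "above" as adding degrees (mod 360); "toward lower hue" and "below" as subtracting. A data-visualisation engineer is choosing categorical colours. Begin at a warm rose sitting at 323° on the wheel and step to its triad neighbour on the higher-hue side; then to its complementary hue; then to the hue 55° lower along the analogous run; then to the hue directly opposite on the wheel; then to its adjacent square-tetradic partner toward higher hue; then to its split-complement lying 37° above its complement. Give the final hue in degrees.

335°

323 + 120 = 443 → 443 − 360 = 83°   (triadic ↑)
83 + 180 = 263°   (complement)
263 − 55 = 208°   (analog 55° ↓)
208 + 180 = 388 → 388 − 360 = 28°   (complement)
28 + 90 = 118°   (square ↑)
118 + 217 = 335°   (split-comp 37° ↑)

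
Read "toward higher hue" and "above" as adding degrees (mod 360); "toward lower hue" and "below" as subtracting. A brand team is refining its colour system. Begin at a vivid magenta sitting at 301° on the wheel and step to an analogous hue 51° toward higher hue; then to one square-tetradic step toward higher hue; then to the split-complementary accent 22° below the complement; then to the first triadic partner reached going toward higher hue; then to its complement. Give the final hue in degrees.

180°

301 + 51 = 352°   (analog 51° ↑)
352 + 90 = 442 → 442 − 360 = 82°   (square ↑)
82 + 158 = 240°   (split-comp 22° ↓)
240 + 120 = 360 → 360 − 360 = 0°   (triadic ↑)
0 + 180 = 180°   (complement)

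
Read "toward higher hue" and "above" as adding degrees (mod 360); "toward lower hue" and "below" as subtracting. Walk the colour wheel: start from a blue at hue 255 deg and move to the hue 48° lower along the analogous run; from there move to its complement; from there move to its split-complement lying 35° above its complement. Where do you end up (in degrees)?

242°

−48° (analog 48° ↓): 255 − 48 = 207°
+180° (complement): 207 + 180 = 387 → 387 − 360 = 27°
+215° (split-comp 35° ↑): 27 + 215 = 242°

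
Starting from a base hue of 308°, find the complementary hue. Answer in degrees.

128°

308 + 180 = 488 → 488 − 360 = 128°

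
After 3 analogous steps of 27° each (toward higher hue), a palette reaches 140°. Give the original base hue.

3 steps of 27° (toward higher hue) give a net shift of +81°.
Start = end − shift: 140 − 81 = 59°

59°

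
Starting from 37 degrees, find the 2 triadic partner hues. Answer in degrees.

A triad places three hues 120° apart.
37 + 120 = 157°
37 + 240 = 277°

157° and 277°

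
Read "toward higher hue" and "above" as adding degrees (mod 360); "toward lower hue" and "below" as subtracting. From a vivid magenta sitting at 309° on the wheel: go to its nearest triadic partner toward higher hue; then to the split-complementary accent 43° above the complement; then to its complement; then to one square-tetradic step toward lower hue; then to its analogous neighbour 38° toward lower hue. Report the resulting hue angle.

+120° (triadic ↑): 309 + 120 = 429 → 429 − 360 = 69°
+223° (split-comp 43° ↑): 69 + 223 = 292°
+180° (complement): 292 + 180 = 472 → 472 − 360 = 112°
−90° (square ↓): 112 − 90 = 22°
−38° (analog 38° ↓): 22 − 38 = -16 → -16 + 360 = 344°

344°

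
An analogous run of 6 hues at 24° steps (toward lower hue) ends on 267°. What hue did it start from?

5 steps of 24° (toward lower hue) give a net shift of −120°.
Start = end − shift: 267 + 120 = 387 → 387 − 360 = 27°

27°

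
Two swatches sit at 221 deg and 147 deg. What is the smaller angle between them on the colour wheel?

74°

|221 − 147| = 74.
74 ≤ 180, so the shorter arc is 74°.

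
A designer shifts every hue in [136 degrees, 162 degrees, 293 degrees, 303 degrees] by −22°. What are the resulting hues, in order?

136 − 22 = 114°
162 − 22 = 140°
293 − 22 = 271°
303 − 22 = 281°

114°, 140°, 271°, 281°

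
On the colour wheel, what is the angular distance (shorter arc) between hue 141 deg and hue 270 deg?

129°

|141 − 270| = 129.
129 ≤ 180, so the shorter arc is 129°.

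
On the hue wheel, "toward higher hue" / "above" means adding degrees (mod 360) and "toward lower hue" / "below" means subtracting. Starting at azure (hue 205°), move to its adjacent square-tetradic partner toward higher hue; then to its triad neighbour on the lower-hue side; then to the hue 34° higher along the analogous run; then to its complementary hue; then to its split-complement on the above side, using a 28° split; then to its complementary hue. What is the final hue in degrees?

205 + 90 = 295°   (square ↑)
295 − 120 = 175°   (triadic ↓)
175 + 34 = 209°   (analog 34° ↑)
209 + 180 = 389 → 389 − 360 = 29°   (complement)
29 + 208 = 237°   (split-comp 28° ↑)
237 + 180 = 417 → 417 − 360 = 57°   (complement)

57°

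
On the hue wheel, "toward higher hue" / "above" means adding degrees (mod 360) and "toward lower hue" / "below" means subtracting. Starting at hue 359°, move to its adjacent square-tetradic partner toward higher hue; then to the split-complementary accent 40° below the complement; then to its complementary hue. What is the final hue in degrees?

49°

359 + 90 = 449 → 449 − 360 = 89°   (square ↑)
89 + 140 = 229°   (split-comp 40° ↓)
229 + 180 = 409 → 409 − 360 = 49°   (complement)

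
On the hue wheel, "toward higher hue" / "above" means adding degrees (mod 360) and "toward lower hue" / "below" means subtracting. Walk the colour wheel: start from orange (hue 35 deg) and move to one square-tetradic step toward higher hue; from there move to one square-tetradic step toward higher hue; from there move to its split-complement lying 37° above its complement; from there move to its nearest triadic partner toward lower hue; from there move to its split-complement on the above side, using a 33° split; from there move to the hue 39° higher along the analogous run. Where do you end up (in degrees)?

+90° (square ↑): 35 + 90 = 125°
+90° (square ↑): 125 + 90 = 215°
+217° (split-comp 37° ↑): 215 + 217 = 432 → 432 − 360 = 72°
−120° (triadic ↓): 72 − 120 = -48 → -48 + 360 = 312°
+213° (split-comp 33° ↑): 312 + 213 = 525 → 525 − 360 = 165°
+39° (analog 39° ↑): 165 + 39 = 204°

204°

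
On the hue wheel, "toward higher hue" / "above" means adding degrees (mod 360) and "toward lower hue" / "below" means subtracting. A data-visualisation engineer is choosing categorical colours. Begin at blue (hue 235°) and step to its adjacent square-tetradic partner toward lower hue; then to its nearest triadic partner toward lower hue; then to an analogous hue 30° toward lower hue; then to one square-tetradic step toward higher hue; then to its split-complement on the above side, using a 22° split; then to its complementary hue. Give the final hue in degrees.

−90° (square ↓): 235 − 90 = 145°
−120° (triadic ↓): 145 − 120 = 25°
−30° (analog 30° ↓): 25 − 30 = -5 → -5 + 360 = 355°
+90° (square ↑): 355 + 90 = 445 → 445 − 360 = 85°
+202° (split-comp 22° ↑): 85 + 202 = 287°
+180° (complement): 287 + 180 = 467 → 467 − 360 = 107°

107°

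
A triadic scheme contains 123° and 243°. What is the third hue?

3°

A triad spaces three hues 120° apart.
The full set is {3°, 123°, 243°}.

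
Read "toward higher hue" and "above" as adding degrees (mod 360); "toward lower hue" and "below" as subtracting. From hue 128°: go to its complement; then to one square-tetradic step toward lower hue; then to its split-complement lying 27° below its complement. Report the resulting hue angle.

128 + 180 = 308°   (complement)
308 − 90 = 218°   (square ↓)
218 + 153 = 371 → 371 − 360 = 11°   (split-comp 27° ↓)

11°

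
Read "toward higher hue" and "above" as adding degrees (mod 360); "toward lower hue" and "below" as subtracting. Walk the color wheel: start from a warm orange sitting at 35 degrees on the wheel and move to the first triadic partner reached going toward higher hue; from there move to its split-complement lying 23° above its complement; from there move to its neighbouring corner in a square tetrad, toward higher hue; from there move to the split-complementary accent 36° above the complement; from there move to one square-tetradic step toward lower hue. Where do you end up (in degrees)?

214°

35 + 120 = 155°   (triadic ↑)
155 + 203 = 358°   (split-comp 23° ↑)
358 + 90 = 448 → 448 − 360 = 88°   (square ↑)
88 + 216 = 304°   (split-comp 36° ↑)
304 − 90 = 214°   (square ↓)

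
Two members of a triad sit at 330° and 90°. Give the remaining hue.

A triad spaces three hues 120° apart.
The full set is {90°, 210°, 330°}.

210°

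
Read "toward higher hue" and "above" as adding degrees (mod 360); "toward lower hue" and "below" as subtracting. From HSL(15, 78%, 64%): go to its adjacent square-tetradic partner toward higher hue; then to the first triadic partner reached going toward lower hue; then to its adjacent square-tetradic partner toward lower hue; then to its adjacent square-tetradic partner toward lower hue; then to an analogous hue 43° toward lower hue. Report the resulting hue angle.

122°

15 + 90 = 105°   (square ↑)
105 − 120 = -15 → -15 + 360 = 345°   (triadic ↓)
345 − 90 = 255°   (square ↓)
255 − 90 = 165°   (square ↓)
165 − 43 = 122°   (analog 43° ↓)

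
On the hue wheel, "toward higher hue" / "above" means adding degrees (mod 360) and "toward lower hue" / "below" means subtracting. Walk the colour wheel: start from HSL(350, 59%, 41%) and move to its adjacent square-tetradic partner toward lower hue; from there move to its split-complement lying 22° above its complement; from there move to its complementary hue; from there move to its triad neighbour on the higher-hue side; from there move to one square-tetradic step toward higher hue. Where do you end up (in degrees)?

132°

square ↓ −90°: 350 − 90 = 260°
split-comp 22° ↑ +202°: 260 + 202 = 462 → 462 − 360 = 102°
complement +180°: 102 + 180 = 282°
triadic ↑ +120°: 282 + 120 = 402 → 402 − 360 = 42°
square ↑ +90°: 42 + 90 = 132°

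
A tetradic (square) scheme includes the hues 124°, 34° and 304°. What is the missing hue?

214°

A square tetradic scheme places four hues every 90°.
The full set through 34° is {34°, 124°, 214°, 304°}.
Given {34°, 124°, 304°}, the missing hue is 214°.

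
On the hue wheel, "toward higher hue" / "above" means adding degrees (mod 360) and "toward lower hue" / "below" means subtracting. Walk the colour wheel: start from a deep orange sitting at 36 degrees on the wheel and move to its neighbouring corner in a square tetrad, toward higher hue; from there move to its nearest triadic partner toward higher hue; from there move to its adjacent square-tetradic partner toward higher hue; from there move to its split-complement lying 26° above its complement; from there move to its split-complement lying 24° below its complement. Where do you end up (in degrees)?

square ↑ +90°: 36 + 90 = 126°
triadic ↑ +120°: 126 + 120 = 246°
square ↑ +90°: 246 + 90 = 336°
split-comp 26° ↑ +206°: 336 + 206 = 542 → 542 − 360 = 182°
split-comp 24° ↓ +156°: 182 + 156 = 338°

338°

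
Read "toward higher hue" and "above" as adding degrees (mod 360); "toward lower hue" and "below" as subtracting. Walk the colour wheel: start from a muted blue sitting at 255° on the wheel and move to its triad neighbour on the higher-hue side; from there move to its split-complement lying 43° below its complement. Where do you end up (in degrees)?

152°

+120° (triadic ↑): 255 + 120 = 375 → 375 − 360 = 15°
+137° (split-comp 43° ↓): 15 + 137 = 152°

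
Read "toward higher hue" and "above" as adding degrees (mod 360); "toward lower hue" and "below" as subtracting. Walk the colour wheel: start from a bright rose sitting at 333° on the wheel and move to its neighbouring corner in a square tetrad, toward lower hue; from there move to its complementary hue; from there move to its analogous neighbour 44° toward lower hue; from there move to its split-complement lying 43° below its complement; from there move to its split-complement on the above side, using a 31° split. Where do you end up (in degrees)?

7°

−90° (square ↓): 333 − 90 = 243°
+180° (complement): 243 + 180 = 423 → 423 − 360 = 63°
−44° (analog 44° ↓): 63 − 44 = 19°
+137° (split-comp 43° ↓): 19 + 137 = 156°
+211° (split-comp 31° ↑): 156 + 211 = 367 → 367 − 360 = 7°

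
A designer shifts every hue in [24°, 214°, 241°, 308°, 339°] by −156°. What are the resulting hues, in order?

24 − 156 = -132 → -132 + 360 = 228°
214 − 156 = 58°
241 − 156 = 85°
308 − 156 = 152°
339 − 156 = 183°

228°, 58°, 85°, 152°, 183°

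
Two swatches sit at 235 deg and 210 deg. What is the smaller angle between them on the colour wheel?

|235 − 210| = 25.
25 ≤ 180, so the shorter arc is 25°.

25°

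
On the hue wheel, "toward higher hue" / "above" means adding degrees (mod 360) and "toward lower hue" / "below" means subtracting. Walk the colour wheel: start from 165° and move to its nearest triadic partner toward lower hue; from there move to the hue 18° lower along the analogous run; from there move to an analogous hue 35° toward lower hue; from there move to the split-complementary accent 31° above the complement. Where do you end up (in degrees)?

203°

−120° (triadic ↓): 165 − 120 = 45°
−18° (analog 18° ↓): 45 − 18 = 27°
−35° (analog 35° ↓): 27 − 35 = -8 → -8 + 360 = 352°
+211° (split-comp 31° ↑): 352 + 211 = 563 → 563 − 360 = 203°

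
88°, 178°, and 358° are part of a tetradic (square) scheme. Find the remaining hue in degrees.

A square tetradic scheme places four hues every 90°.
The full set through 88° is {88°, 178°, 268°, 358°}.
Given {88°, 178°, 358°}, the missing hue is 268°.

268°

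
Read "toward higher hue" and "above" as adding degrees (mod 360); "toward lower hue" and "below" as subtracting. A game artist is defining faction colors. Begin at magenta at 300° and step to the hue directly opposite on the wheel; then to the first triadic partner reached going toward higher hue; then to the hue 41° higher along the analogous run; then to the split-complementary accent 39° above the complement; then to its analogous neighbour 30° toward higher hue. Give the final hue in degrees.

+180° (complement): 300 + 180 = 480 → 480 − 360 = 120°
+120° (triadic ↑): 120 + 120 = 240°
+41° (analog 41° ↑): 240 + 41 = 281°
+219° (split-comp 39° ↑): 281 + 219 = 500 → 500 − 360 = 140°
+30° (analog 30° ↑): 140 + 30 = 170°

170°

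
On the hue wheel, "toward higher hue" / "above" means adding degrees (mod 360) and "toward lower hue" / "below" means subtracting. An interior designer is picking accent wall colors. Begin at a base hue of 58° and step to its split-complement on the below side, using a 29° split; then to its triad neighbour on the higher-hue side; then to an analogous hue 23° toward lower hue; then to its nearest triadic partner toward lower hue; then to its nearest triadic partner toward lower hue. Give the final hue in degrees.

split-comp 29° ↓ +151°: 58 + 151 = 209°
triadic ↑ +120°: 209 + 120 = 329°
analog 23° ↓ −23°: 329 − 23 = 306°
triadic ↓ −120°: 306 − 120 = 186°
triadic ↓ −120°: 186 − 120 = 66°

66°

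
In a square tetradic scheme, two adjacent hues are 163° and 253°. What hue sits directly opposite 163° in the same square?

343°

A square tetradic scheme places four hues 90° apart; opposite corners are 180° apart.
163 + 180 = 343°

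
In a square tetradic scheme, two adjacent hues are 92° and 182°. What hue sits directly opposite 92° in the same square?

A square tetradic scheme places four hues 90° apart; opposite corners are 180° apart.
92 + 180 = 272°

272°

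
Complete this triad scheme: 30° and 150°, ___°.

270°

A triad places three hues 120° apart.
The full set through 30° is {30°, 150°, 270°}.
Given {30°, 150°}, the missing hue is 270°.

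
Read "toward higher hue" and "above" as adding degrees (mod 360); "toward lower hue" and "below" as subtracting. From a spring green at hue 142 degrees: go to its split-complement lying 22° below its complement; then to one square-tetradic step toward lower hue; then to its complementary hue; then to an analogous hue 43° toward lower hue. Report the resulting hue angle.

split-comp 22° ↓ +158°: 142 + 158 = 300°
square ↓ −90°: 300 − 90 = 210°
complement +180°: 210 + 180 = 390 → 390 − 360 = 30°
analog 43° ↓ −43°: 30 − 43 = -13 → -13 + 360 = 347°

347°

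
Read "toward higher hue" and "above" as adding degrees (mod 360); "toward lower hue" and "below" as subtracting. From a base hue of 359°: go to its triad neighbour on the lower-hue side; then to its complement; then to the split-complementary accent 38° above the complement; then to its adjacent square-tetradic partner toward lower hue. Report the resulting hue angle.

−120° (triadic ↓): 359 − 120 = 239°
+180° (complement): 239 + 180 = 419 → 419 − 360 = 59°
+218° (split-comp 38° ↑): 59 + 218 = 277°
−90° (square ↓): 277 − 90 = 187°

187°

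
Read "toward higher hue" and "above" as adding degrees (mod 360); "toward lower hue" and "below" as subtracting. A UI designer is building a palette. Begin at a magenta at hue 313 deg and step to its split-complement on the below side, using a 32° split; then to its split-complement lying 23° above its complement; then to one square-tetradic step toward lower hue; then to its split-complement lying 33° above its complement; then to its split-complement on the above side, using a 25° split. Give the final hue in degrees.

272°

313 + 148 = 461 → 461 − 360 = 101°   (split-comp 32° ↓)
101 + 203 = 304°   (split-comp 23° ↑)
304 − 90 = 214°   (square ↓)
214 + 213 = 427 → 427 − 360 = 67°   (split-comp 33° ↑)
67 + 205 = 272°   (split-comp 25° ↑)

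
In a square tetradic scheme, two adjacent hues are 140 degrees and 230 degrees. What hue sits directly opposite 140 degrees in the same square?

320°

A square tetradic scheme places four hues 90° apart; opposite corners are 180° apart.
140 + 180 = 320°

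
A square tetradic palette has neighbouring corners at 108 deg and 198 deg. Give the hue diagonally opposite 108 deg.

288°

A square tetradic scheme places four hues 90° apart; opposite corners are 180° apart.
108 + 180 = 288°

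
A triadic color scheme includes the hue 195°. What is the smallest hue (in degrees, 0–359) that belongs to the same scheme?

75°

A triad places three hues 120° apart.
The full set through 195° is {75°, 195°, 315°}.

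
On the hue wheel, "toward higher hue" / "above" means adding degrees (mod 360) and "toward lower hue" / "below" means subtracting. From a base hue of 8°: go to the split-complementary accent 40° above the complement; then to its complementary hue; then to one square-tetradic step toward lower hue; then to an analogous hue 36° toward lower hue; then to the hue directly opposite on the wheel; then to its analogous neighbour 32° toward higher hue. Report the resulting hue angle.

134°

split-comp 40° ↑ +220°: 8 + 220 = 228°
complement +180°: 228 + 180 = 408 → 408 − 360 = 48°
square ↓ −90°: 48 − 90 = -42 → -42 + 360 = 318°
analog 36° ↓ −36°: 318 − 36 = 282°
complement +180°: 282 + 180 = 462 → 462 − 360 = 102°
analog 32° ↑ +32°: 102 + 32 = 134°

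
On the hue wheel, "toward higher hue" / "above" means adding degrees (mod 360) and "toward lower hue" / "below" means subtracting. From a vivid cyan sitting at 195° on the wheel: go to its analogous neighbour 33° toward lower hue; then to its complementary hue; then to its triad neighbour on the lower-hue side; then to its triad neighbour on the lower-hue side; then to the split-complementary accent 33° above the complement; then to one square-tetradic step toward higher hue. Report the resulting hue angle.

45°

−33° (analog 33° ↓): 195 − 33 = 162°
+180° (complement): 162 + 180 = 342°
−120° (triadic ↓): 342 − 120 = 222°
−120° (triadic ↓): 222 − 120 = 102°
+213° (split-comp 33° ↑): 102 + 213 = 315°
+90° (square ↑): 315 + 90 = 405 → 405 − 360 = 45°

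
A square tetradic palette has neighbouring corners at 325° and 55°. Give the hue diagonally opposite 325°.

145°

A square tetradic scheme places four hues 90° apart; opposite corners are 180° apart.
325 + 180 = 505 → 505 − 360 = 145°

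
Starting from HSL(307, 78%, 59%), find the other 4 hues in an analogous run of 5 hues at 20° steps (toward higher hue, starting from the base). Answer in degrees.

327°, 347°, 7°, and 27°

Analogous hues sit every 20° along the wheel.
307 + 20 = 327°
307 + 40 = 347°
307 + 60 = 367 → 367 − 360 = 7°
307 + 80 = 387 → 387 − 360 = 27°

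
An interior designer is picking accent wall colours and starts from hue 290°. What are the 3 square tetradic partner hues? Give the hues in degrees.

A square tetradic scheme places four hues every 90°.
290 + 90 = 380 → 380 − 360 = 20°
290 + 180 = 470 → 470 − 360 = 110°
290 + 270 = 560 → 560 − 360 = 200°

20°, 110° and 200°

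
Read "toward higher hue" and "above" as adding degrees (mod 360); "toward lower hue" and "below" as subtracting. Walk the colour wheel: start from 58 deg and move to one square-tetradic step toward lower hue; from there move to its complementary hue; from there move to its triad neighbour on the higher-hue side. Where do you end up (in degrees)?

square ↓ −90°: 58 − 90 = -32 → -32 + 360 = 328°
complement +180°: 328 + 180 = 508 → 508 − 360 = 148°
triadic ↑ +120°: 148 + 120 = 268°

268°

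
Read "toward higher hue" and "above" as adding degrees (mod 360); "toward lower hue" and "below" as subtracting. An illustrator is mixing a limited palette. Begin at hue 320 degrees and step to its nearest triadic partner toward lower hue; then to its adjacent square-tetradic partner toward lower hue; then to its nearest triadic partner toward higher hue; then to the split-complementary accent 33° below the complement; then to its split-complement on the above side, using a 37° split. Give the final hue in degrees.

triadic ↓ −120°: 320 − 120 = 200°
square ↓ −90°: 200 − 90 = 110°
triadic ↑ +120°: 110 + 120 = 230°
split-comp 33° ↓ +147°: 230 + 147 = 377 → 377 − 360 = 17°
split-comp 37° ↑ +217°: 17 + 217 = 234°

234°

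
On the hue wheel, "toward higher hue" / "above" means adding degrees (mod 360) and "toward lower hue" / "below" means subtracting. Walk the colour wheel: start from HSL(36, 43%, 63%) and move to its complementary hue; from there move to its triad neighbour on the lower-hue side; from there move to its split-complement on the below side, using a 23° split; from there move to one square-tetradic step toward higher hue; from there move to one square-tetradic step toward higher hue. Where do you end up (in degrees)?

73°

+180° (complement): 36 + 180 = 216°
−120° (triadic ↓): 216 − 120 = 96°
+157° (split-comp 23° ↓): 96 + 157 = 253°
+90° (square ↑): 253 + 90 = 343°
+90° (square ↑): 343 + 90 = 433 → 433 − 360 = 73°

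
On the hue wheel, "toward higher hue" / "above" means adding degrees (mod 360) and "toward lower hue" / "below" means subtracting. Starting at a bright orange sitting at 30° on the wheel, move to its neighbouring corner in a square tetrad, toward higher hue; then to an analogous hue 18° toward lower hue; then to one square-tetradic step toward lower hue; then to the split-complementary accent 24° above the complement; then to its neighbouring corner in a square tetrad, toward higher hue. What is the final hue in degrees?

306°

square ↑ +90°: 30 + 90 = 120°
analog 18° ↓ −18°: 120 − 18 = 102°
square ↓ −90°: 102 − 90 = 12°
split-comp 24° ↑ +204°: 12 + 204 = 216°
square ↑ +90°: 216 + 90 = 306°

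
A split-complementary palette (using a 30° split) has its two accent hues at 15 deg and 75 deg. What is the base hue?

225°

The accents sit 30° either side of the complement, so the complement is their short-arc midpoint on the wheel.
Short-arc midpoint of 15° and 75°: 45°.
Base is 180° from the complement: 45 − 180 = -135 → -135 + 360 = 225°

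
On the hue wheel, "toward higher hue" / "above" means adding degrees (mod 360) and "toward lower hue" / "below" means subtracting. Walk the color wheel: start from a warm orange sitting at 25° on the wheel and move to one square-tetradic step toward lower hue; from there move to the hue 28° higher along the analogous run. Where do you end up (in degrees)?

−90° (square ↓): 25 − 90 = -65 → -65 + 360 = 295°
+28° (analog 28° ↑): 295 + 28 = 323°

323°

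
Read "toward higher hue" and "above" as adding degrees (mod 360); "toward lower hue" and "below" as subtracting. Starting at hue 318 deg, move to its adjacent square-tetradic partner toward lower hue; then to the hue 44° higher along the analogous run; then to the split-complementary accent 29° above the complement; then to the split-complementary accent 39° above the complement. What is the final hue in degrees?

−90° (square ↓): 318 − 90 = 228°
+44° (analog 44° ↑): 228 + 44 = 272°
+209° (split-comp 29° ↑): 272 + 209 = 481 → 481 − 360 = 121°
+219° (split-comp 39° ↑): 121 + 219 = 340°

340°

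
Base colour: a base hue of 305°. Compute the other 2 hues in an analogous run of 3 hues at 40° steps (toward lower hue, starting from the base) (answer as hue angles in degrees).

Analogous hues sit every 40° along the wheel.
305 − 40 = 265°
305 − 80 = 225°

265° and 225°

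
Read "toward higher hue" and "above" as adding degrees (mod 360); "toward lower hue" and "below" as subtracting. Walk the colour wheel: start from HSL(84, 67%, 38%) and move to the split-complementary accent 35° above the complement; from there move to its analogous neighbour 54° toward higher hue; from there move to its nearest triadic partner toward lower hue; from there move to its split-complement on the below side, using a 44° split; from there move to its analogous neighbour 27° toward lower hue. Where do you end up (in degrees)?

342°

split-comp 35° ↑ +215°: 84 + 215 = 299°
analog 54° ↑ +54°: 299 + 54 = 353°
triadic ↓ −120°: 353 − 120 = 233°
split-comp 44° ↓ +136°: 233 + 136 = 369 → 369 − 360 = 9°
analog 27° ↓ −27°: 9 − 27 = -18 → -18 + 360 = 342°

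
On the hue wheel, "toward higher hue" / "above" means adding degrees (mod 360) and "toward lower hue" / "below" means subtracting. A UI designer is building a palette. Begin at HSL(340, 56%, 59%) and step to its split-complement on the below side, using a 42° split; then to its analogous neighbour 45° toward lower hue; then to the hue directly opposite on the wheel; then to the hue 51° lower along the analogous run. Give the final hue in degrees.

202°

split-comp 42° ↓ +138°: 340 + 138 = 478 → 478 − 360 = 118°
analog 45° ↓ −45°: 118 − 45 = 73°
complement +180°: 73 + 180 = 253°
analog 51° ↓ −51°: 253 − 51 = 202°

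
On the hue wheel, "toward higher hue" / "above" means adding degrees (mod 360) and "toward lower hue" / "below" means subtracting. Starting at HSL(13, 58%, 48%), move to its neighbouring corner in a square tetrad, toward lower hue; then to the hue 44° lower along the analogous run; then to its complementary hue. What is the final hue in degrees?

13 − 90 = -77 → -77 + 360 = 283°   (square ↓)
283 − 44 = 239°   (analog 44° ↓)
239 + 180 = 419 → 419 − 360 = 59°   (complement)

59°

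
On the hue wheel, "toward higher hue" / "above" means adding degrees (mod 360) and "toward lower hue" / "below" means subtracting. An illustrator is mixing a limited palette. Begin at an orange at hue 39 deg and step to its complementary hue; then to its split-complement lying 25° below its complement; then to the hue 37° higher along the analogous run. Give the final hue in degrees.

39 + 180 = 219°   (complement)
219 + 155 = 374 → 374 − 360 = 14°   (split-comp 25° ↓)
14 + 37 = 51°   (analog 37° ↑)

51°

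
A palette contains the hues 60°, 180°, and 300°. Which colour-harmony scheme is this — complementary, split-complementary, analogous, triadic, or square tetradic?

triadic

Sort the hues: 60°, 180°, 300°.
Successive gaps around the wheel: 120°, 120°, 120°.
Three hues equally spaced 120° apart form a triad.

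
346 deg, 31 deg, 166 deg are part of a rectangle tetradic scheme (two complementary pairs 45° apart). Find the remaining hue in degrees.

A rectangular tetradic uses two complementary pairs 45° apart: offsets 0°, 45°, 180°, 225°.
Among {31°, 166°, 346°}, 346° and 166° are a 180° pair.
The remaining hue 31° needs its own complement: 31 + 180 = 211°

211°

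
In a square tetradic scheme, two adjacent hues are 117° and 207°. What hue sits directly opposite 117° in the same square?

297°

A square tetradic scheme places four hues 90° apart; opposite corners are 180° apart.
117 + 180 = 297°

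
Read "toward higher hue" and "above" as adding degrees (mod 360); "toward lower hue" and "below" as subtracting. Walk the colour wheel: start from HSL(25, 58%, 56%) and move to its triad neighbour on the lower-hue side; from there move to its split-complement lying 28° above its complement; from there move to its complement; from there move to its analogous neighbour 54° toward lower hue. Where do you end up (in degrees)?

25 − 120 = -95 → -95 + 360 = 265°   (triadic ↓)
265 + 208 = 473 → 473 − 360 = 113°   (split-comp 28° ↑)
113 + 180 = 293°   (complement)
293 − 54 = 239°   (analog 54° ↓)

239°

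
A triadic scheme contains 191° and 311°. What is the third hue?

71°

A triad spaces three hues 120° apart.
The full set is {71°, 191°, 311°}.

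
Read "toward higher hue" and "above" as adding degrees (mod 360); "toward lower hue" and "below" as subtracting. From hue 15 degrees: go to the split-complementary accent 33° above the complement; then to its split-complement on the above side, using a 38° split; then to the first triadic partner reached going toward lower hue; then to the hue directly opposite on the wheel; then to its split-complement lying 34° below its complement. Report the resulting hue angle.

15 + 213 = 228°   (split-comp 33° ↑)
228 + 218 = 446 → 446 − 360 = 86°   (split-comp 38° ↑)
86 − 120 = -34 → -34 + 360 = 326°   (triadic ↓)
326 + 180 = 506 → 506 − 360 = 146°   (complement)
146 + 146 = 292°   (split-comp 34° ↓)

292°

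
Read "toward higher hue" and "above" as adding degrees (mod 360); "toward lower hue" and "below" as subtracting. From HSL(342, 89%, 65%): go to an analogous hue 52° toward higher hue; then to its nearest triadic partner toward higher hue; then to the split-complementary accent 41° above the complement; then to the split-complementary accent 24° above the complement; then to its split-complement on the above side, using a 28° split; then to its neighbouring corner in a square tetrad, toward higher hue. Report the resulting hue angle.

157°

analog 52° ↑ +52°: 342 + 52 = 394 → 394 − 360 = 34°
triadic ↑ +120°: 34 + 120 = 154°
split-comp 41° ↑ +221°: 154 + 221 = 375 → 375 − 360 = 15°
split-comp 24° ↑ +204°: 15 + 204 = 219°
split-comp 28° ↑ +208°: 219 + 208 = 427 → 427 − 360 = 67°
square ↑ +90°: 67 + 90 = 157°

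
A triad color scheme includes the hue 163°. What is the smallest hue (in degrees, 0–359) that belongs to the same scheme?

43°

A triad places three hues 120° apart.
The full set through 163° is {43°, 163°, 283°}.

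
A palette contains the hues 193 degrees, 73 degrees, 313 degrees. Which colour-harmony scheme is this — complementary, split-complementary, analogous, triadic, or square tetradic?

triadic

Sort the hues: 73°, 193°, 313°.
Successive gaps around the wheel: 120°, 120°, 120°.
Three hues equally spaced 120° apart form a triad.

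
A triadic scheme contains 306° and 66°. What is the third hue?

A triad spaces three hues 120° apart.
The full set is {66°, 186°, 306°}.

186°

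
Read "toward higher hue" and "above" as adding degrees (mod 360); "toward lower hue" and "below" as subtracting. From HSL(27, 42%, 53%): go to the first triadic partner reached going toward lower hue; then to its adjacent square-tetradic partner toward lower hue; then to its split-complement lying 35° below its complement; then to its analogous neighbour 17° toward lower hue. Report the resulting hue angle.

305°

triadic ↓ −120°: 27 − 120 = -93 → -93 + 360 = 267°
square ↓ −90°: 267 − 90 = 177°
split-comp 35° ↓ +145°: 177 + 145 = 322°
analog 17° ↓ −17°: 322 − 17 = 305°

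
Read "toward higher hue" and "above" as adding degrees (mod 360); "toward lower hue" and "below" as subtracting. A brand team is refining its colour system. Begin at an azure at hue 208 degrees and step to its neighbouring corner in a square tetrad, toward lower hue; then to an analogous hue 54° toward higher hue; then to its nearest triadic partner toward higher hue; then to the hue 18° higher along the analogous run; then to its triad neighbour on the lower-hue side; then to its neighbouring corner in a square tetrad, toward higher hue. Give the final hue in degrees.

280°

−90° (square ↓): 208 − 90 = 118°
+54° (analog 54° ↑): 118 + 54 = 172°
+120° (triadic ↑): 172 + 120 = 292°
+18° (analog 18° ↑): 292 + 18 = 310°
−120° (triadic ↓): 310 − 120 = 190°
+90° (square ↑): 190 + 90 = 280°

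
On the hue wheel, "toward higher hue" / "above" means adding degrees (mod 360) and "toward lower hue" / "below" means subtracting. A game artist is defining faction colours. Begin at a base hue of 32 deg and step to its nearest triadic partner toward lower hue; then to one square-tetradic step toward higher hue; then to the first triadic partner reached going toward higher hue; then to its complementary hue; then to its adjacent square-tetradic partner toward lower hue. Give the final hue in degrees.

−120° (triadic ↓): 32 − 120 = -88 → -88 + 360 = 272°
+90° (square ↑): 272 + 90 = 362 → 362 − 360 = 2°
+120° (triadic ↑): 2 + 120 = 122°
+180° (complement): 122 + 180 = 302°
−90° (square ↓): 302 − 90 = 212°

212°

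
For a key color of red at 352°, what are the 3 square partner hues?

82°, 172° and 262°

A square tetradic scheme places four hues every 90°.
352 + 90 = 442 → 442 − 360 = 82°
352 + 180 = 532 → 532 − 360 = 172°
352 + 270 = 622 → 622 − 360 = 262°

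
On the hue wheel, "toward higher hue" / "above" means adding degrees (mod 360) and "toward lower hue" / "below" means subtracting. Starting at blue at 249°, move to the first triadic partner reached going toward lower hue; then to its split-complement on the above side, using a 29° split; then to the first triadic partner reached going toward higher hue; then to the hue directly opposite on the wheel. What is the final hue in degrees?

triadic ↓ −120°: 249 − 120 = 129°
split-comp 29° ↑ +209°: 129 + 209 = 338°
triadic ↑ +120°: 338 + 120 = 458 → 458 − 360 = 98°
complement +180°: 98 + 180 = 278°

278°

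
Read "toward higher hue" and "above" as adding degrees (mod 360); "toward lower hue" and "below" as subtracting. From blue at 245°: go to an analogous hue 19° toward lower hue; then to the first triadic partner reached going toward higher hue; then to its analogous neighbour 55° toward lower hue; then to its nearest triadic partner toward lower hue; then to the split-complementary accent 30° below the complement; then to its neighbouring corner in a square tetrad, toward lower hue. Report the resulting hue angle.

231°

−19° (analog 19° ↓): 245 − 19 = 226°
+120° (triadic ↑): 226 + 120 = 346°
−55° (analog 55° ↓): 346 − 55 = 291°
−120° (triadic ↓): 291 − 120 = 171°
+150° (split-comp 30° ↓): 171 + 150 = 321°
−90° (square ↓): 321 − 90 = 231°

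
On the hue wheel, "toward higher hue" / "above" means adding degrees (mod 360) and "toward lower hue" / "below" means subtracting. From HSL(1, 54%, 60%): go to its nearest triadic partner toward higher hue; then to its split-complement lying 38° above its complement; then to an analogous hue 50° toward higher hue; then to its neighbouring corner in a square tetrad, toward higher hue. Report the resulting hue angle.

+120° (triadic ↑): 1 + 120 = 121°
+218° (split-comp 38° ↑): 121 + 218 = 339°
+50° (analog 50° ↑): 339 + 50 = 389 → 389 − 360 = 29°
+90° (square ↑): 29 + 90 = 119°

119°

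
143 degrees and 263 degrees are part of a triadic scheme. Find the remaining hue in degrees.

A triad places three hues 120° apart.
The full set through 143° is {23°, 143°, 263°}.
Given {143°, 263°}, the missing hue is 23°.

23°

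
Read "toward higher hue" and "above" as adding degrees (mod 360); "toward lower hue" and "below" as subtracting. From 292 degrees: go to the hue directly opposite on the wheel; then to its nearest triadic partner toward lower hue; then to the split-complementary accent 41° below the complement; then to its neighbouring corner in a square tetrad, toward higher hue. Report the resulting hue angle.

221°

complement +180°: 292 + 180 = 472 → 472 − 360 = 112°
triadic ↓ −120°: 112 − 120 = -8 → -8 + 360 = 352°
split-comp 41° ↓ +139°: 352 + 139 = 491 → 491 − 360 = 131°
square ↑ +90°: 131 + 90 = 221°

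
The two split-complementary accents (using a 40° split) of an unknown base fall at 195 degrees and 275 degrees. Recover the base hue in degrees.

55°

The accents sit 40° either side of the complement, so the complement is their short-arc midpoint on the wheel.
Short-arc midpoint of 195° and 275°: 235°.
Base is 180° from the complement: 235 − 180 = 55°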